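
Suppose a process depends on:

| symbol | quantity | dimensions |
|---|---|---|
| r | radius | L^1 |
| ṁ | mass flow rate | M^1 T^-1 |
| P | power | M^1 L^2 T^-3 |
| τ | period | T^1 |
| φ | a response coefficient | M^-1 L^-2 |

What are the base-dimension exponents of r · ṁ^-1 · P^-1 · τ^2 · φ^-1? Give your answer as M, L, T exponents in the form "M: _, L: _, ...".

M: -1, L: 1, T: 6

Collect each base-dimension exponent across the product:
  M: (0) − (1) − (1) + 2·(0) − (-1) = -1
  L: (1) − (0) − (2) + 2·(0) − (-2) = 1
  T: (0) − (-1) − (-3) + 2·(1) − (0) = 6
So the dimensions are [M⁻¹ L T⁶].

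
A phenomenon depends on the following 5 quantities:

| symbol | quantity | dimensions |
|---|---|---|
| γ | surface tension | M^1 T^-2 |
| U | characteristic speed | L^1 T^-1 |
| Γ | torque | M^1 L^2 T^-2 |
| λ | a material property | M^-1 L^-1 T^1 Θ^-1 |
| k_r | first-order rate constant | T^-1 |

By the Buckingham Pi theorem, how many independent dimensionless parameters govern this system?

1

There are 5 variables and 4 base dimensions (M, L, T, Θ).
The dimension matrix has rank 4.
Independent dimensionless groups: 5 − 4 = 1.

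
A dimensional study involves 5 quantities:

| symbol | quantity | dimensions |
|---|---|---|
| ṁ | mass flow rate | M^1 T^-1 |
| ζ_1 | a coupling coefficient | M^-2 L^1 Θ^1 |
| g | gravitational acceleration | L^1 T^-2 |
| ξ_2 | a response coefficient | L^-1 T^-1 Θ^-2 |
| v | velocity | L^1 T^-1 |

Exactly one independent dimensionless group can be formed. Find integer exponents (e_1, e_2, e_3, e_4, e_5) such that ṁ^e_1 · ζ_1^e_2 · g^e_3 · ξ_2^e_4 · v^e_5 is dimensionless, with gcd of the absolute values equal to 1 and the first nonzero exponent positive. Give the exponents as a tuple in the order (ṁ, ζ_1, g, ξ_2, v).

(4, 2, -4, 1, 3)

M: e_1·(1) + e_2·(-2) + e_3·(0) + e_4·(0) + e_5·(0) = 0
L: e_1·(0) + e_2·(1) + e_3·(1) + e_4·(-1) + e_5·(1) = 0
T: e_1·(-1) + e_2·(0) + e_3·(-2) + e_4·(-1) + e_5·(-1) = 0
Θ: e_1·(0) + e_2·(1) + e_3·(0) + e_4·(-2) + e_5·(0) = 0
Solving this homogeneous linear system for the smallest-integer solution (first nonzero entry positive) gives (4, 2, -4, 1, 3).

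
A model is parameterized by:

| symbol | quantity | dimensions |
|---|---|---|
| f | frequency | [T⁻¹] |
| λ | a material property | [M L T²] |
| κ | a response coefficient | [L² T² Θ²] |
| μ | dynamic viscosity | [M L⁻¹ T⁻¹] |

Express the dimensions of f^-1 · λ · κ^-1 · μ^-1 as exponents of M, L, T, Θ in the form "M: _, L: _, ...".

M: 0, L: 0, T: 2, Θ: -2

Collect each base-dimension exponent across the product:
  M: −(0) + (1) − (0) − (1) = 0
  L: −(0) + (1) − (2) − (-1) = 0
  T: −(-1) + (2) − (2) − (-1) = 2
  Θ: −(0) + (0) − (2) − (0) = -2
So the dimensions are [T² Θ⁻²].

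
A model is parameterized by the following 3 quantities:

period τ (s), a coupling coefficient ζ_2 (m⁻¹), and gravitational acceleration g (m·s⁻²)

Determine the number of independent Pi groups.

1

There are 3 variables and 2 base dimensions (L, T).
The dimension matrix has rank 2.
Independent dimensionless groups: 3 − 2 = 1.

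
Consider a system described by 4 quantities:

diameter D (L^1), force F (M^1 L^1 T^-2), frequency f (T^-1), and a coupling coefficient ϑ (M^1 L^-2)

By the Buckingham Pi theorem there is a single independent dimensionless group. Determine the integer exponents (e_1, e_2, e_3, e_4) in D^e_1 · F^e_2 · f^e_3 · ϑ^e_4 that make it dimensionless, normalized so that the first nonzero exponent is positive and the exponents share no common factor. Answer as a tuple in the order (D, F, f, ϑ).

M: e_1·(0) + e_2·(1) + e_3·(0) + e_4·(1) = 0
L: e_1·(1) + e_2·(1) + e_3·(0) + e_4·(-2) = 0
T: e_1·(0) + e_2·(-2) + e_3·(-1) + e_4·(0) = 0
Solving this homogeneous linear system for the smallest-integer solution (first nonzero entry positive) gives (3, -1, 2, 1).

(3, -1, 2, 1)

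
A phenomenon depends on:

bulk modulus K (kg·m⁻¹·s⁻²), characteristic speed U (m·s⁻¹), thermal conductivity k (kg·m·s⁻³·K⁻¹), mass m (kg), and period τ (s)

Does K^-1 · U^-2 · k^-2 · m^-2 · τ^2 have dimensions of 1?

Sum the exponent of each base dimension across the product:
  M: −[K]_M − 2·[U]_M − 2·[k]_M − 2·[m]_M + 2·[τ]_M = −(1) − 2·(0) − 2·(1) − 2·(1) + 2·(0) = -5
  L: −[K]_L − 2·[U]_L − 2·[k]_L − 2·[m]_L + 2·[τ]_L = −(-1) − 2·(1) − 2·(1) − 2·(0) + 2·(0) = -3
  T: −[K]_T − 2·[U]_T − 2·[k]_T − 2·[m]_T + 2·[τ]_T = −(-2) − 2·(-1) − 2·(-3) − 2·(0) + 2·(1) = 12
  Θ: −[K]_Θ − 2·[U]_Θ − 2·[k]_Θ − 2·[m]_Θ + 2·[τ]_Θ = −(0) − 2·(0) − 2·(-1) − 2·(0) + 2·(0) = 2
Net dimensions [M⁻⁵ L⁻³ T¹² Θ²] ≠ [1] — not dimensionless.

no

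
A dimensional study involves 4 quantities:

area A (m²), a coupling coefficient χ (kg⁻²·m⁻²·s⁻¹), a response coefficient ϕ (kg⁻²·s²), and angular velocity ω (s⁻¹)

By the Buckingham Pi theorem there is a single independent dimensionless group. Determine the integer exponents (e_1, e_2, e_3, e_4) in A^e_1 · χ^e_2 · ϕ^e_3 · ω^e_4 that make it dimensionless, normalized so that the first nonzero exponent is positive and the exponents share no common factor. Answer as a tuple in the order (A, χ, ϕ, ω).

M: e_1·(0) + e_2·(-2) + e_3·(-2) + e_4·(0) = 0
L: e_1·(2) + e_2·(-2) + e_3·(0) + e_4·(0) = 0
T: e_1·(0) + e_2·(-1) + e_3·(2) + e_4·(-1) = 0
Solving this homogeneous linear system for the smallest-integer solution (first nonzero entry positive) gives (1, 1, -1, -3).

(1, 1, -1, -3)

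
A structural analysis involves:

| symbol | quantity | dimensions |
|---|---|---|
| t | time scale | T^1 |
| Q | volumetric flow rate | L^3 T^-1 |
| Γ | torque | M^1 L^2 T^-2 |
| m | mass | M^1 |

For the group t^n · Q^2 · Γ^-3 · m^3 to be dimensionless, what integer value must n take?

-4

Balance the T exponent: (1)·n from t, plus 2·(-1) − 3·(-2) + 3·(0) = 4 from the rest, must sum to zero.
n + 4 = 0, so n = -4.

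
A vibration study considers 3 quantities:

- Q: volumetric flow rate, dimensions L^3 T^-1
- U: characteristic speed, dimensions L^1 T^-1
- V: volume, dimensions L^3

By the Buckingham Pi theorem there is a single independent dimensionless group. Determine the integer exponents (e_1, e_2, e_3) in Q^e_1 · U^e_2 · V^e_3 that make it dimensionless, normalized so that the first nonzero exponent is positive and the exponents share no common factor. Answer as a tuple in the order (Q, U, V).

L: e_1·(3) + e_2·(1) + e_3·(3) = 0
T: e_1·(-1) + e_2·(-1) + e_3·(0) = 0
Solving this homogeneous linear system for the smallest-integer solution (first nonzero entry positive) gives (3, -3, -2).

(3, -3, -2)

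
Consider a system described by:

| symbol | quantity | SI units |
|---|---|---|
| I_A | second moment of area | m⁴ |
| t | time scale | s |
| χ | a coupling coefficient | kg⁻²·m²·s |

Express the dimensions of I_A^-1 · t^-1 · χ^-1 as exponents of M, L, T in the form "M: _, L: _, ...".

Collect each base-dimension exponent across the product:
  M: −(0) − (0) − (-2) = 2
  L: −(4) − (0) − (2) = -6
  T: −(0) − (1) − (1) = -2
So the dimensions are [M² L⁻⁶ T⁻²].

M: 2, L: -6, T: -2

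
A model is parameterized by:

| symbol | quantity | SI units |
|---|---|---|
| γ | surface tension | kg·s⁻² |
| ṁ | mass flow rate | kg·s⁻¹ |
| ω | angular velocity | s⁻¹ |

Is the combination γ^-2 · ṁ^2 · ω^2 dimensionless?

Sum the exponent of each base dimension across the product:
  M: −2·[γ]_M + 2·[ṁ]_M + 2·[ω]_M = −2·(1) + 2·(1) + 2·(0) = 0
  L: −2·[γ]_L + 2·[ṁ]_L + 2·[ω]_L = −2·(0) + 2·(0) + 2·(0) = 0
  T: −2·[γ]_T + 2·[ṁ]_T + 2·[ω]_T = −2·(-2) + 2·(-1) + 2·(-1) = 0
  Θ: −2·[γ]_Θ + 2·[ṁ]_Θ + 2·[ω]_Θ = −2·(0) + 2·(0) + 2·(0) = 0
  N: −2·[γ]_N + 2·[ṁ]_N + 2·[ω]_N = −2·(0) + 2·(0) + 2·(0) = 0
All base exponents vanish — dimensionless.

yes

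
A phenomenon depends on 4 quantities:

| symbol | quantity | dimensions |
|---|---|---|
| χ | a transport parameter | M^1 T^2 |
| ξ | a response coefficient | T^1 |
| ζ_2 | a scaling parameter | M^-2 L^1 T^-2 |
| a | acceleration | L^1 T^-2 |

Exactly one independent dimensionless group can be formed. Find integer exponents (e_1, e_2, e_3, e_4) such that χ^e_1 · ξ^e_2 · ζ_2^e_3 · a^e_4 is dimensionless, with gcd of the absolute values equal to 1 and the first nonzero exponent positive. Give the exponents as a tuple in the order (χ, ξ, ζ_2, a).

M: e_1·(1) + e_2·(0) + e_3·(-2) + e_4·(0) = 0
L: e_1·(0) + e_2·(0) + e_3·(1) + e_4·(1) = 0
T: e_1·(2) + e_2·(1) + e_3·(-2) + e_4·(-2) = 0
Solving this homogeneous linear system for the smallest-integer solution (first nonzero entry positive) gives (2, -4, 1, -1).

(2, -4, 1, -1)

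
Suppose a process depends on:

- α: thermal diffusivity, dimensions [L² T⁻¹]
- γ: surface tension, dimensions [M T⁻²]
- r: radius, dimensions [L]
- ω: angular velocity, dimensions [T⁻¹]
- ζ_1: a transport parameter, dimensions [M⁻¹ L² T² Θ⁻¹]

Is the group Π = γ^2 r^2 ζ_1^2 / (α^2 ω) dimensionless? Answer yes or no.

no

Sum the exponent of each base dimension across the product:
  M: −2·[α]_M + 2·[γ]_M + 2·[r]_M − [ω]_M + 2·[ζ_1]_M = −2·(0) + 2·(1) + 2·(0) − (0) + 2·(-1) = 0
  L: −2·[α]_L + 2·[γ]_L + 2·[r]_L − [ω]_L + 2·[ζ_1]_L = −2·(2) + 2·(0) + 2·(1) − (0) + 2·(2) = 2
  T: −2·[α]_T + 2·[γ]_T + 2·[r]_T − [ω]_T + 2·[ζ_1]_T = −2·(-1) + 2·(-2) + 2·(0) − (-1) + 2·(2) = 3
  Θ: −2·[α]_Θ + 2·[γ]_Θ + 2·[r]_Θ − [ω]_Θ + 2·[ζ_1]_Θ = −2·(0) + 2·(0) + 2·(0) − (0) + 2·(-1) = -2
Net dimensions [L² T³ Θ⁻²] ≠ [1] — not dimensionless.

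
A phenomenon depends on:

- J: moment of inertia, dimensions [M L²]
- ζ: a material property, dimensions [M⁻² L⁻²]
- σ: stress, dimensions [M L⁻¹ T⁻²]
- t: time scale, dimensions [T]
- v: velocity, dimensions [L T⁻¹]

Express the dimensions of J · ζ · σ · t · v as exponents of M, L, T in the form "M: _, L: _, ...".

M: 0, L: 0, T: -2

Collect each base-dimension exponent across the product:
  M: (1) + (-2) + (1) + (0) + (0) = 0
  L: (2) + (-2) + (-1) + (0) + (1) = 0
  T: (0) + (0) + (-2) + (1) + (-1) = -2
So the dimensions are [T⁻²].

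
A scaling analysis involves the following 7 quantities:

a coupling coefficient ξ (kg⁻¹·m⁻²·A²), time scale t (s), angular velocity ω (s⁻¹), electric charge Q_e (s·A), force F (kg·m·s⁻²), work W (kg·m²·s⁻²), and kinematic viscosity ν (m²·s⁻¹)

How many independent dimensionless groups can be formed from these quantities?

There are 7 variables and 4 base dimensions (M, L, T, I).
The dimension matrix has rank 4.
Independent dimensionless groups: 7 − 4 = 3.

3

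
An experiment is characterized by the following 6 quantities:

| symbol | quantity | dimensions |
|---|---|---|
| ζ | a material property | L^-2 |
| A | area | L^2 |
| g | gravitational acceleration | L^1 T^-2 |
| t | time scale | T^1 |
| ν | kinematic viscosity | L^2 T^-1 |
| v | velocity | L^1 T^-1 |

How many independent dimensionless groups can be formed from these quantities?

4

There are 6 variables and 2 base dimensions (L, T).
The dimension matrix has rank 2.
Independent dimensionless groups: 6 − 2 = 4.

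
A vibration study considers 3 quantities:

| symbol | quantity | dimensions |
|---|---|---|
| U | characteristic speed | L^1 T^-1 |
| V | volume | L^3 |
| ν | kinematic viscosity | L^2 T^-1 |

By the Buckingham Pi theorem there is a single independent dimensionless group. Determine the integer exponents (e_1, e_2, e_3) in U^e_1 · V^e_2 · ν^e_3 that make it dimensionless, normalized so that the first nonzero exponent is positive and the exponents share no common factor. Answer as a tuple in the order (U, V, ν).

(3, 1, -3)

L: e_1·(1) + e_2·(3) + e_3·(2) = 0
T: e_1·(-1) + e_2·(0) + e_3·(-1) = 0
Solving this homogeneous linear system for the smallest-integer solution (first nonzero entry positive) gives (3, 1, -3).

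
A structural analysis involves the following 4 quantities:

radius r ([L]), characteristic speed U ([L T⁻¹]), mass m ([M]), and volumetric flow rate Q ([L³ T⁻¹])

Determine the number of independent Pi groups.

There are 4 variables and 3 base dimensions (M, L, T).
The dimension matrix has rank 3.
Independent dimensionless groups: 4 − 3 = 1.

1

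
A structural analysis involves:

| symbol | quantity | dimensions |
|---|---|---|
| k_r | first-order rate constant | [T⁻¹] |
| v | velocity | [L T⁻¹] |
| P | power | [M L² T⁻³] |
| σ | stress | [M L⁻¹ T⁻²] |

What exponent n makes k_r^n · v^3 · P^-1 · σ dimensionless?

Balance the T exponent: (-1)·n from k_r, plus 3·(-1) − (-3) + (-2) = -2 from the rest, must sum to zero.
−n − 2 = 0, so n = -2.

-2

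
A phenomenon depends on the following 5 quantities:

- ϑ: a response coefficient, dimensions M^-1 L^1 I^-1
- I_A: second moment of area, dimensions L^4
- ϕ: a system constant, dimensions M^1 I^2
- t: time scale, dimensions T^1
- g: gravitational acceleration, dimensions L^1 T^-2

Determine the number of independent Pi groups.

There are 5 variables and 4 base dimensions (M, L, T, I).
The dimension matrix has rank 4.
Independent dimensionless groups: 5 − 4 = 1.

1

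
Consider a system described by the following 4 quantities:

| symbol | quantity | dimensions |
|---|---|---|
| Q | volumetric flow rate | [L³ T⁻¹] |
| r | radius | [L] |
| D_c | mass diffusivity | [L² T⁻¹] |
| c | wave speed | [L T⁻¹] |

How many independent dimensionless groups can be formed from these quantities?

2

There are 4 variables and 2 base dimensions (L, T).
The dimension matrix has rank 2.
Independent dimensionless groups: 4 − 2 = 2.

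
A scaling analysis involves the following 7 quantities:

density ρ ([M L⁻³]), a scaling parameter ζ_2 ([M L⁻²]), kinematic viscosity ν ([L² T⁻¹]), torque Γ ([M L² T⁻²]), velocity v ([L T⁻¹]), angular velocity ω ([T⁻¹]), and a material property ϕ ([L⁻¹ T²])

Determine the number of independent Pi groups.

4

There are 7 variables and 3 base dimensions (M, L, T).
The dimension matrix has rank 3.
Independent dimensionless groups: 7 − 3 = 4.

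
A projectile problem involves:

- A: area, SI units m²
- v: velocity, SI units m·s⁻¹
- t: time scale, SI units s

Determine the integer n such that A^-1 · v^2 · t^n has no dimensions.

2

Balance the T exponent: (1)·n from t, plus −(0) + 2·(-1) = -2 from the rest, must sum to zero.
n − 2 = 0, so n = 2.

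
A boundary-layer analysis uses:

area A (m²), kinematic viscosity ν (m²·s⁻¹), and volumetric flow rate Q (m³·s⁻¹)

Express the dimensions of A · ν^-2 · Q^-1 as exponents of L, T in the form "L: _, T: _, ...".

Collect each base-dimension exponent across the product:
  L: (2) − 2·(2) − (3) = -5
  T: (0) − 2·(-1) − (-1) = 3
So the dimensions are [L⁻⁵ T³].

L: -5, T: 3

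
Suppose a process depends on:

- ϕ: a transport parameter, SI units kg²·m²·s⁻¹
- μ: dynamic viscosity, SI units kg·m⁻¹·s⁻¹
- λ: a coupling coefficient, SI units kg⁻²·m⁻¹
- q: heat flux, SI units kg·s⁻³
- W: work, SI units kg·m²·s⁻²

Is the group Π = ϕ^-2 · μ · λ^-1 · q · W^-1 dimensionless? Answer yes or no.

Sum the exponent of each base dimension across the product:
  M: −2·[ϕ]_M + [μ]_M − [λ]_M + [q]_M − [W]_M = −2·(2) + (1) − (-2) + (1) − (1) = -1
  L: −2·[ϕ]_L + [μ]_L − [λ]_L + [q]_L − [W]_L = −2·(2) + (-1) − (-1) + (0) − (2) = -6
  T: −2·[ϕ]_T + [μ]_T − [λ]_T + [q]_T − [W]_T = −2·(-1) + (-1) − (0) + (-3) − (-2) = 0
Net dimensions [M⁻¹ L⁻⁶] ≠ [1] — not dimensionless.

no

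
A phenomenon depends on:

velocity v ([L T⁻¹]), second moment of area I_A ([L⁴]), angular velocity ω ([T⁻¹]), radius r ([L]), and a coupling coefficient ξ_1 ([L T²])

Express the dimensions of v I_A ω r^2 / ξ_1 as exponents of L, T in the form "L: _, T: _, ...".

Collect each base-dimension exponent across the product:
  L: (1) + (4) + (0) + 2·(1) − (1) = 6
  T: (-1) + (0) + (-1) + 2·(0) − (2) = -4
So the dimensions are [L⁶ T⁻⁴].

L: 6, T: -4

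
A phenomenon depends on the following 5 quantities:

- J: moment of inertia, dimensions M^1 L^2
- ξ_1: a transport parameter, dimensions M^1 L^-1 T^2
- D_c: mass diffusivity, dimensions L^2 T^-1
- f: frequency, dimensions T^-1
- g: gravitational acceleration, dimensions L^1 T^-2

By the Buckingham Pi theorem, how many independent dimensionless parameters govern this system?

2

There are 5 variables and 3 base dimensions (M, L, T).
The dimension matrix has rank 3.
Independent dimensionless groups: 5 − 3 = 2.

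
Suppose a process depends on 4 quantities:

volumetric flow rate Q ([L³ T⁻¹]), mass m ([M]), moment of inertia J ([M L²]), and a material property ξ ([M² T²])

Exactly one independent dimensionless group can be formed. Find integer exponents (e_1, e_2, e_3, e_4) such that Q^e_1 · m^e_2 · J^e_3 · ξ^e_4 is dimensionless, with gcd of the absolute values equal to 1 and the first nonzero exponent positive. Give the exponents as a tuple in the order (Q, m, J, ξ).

M: e_1·(0) + e_2·(1) + e_3·(1) + e_4·(2) = 0
L: e_1·(3) + e_2·(0) + e_3·(2) + e_4·(0) = 0
T: e_1·(-1) + e_2·(0) + e_3·(0) + e_4·(2) = 0
Solving this homogeneous linear system for the smallest-integer solution (first nonzero entry positive) gives (2, 1, -3, 1).

(2, 1, -3, 1)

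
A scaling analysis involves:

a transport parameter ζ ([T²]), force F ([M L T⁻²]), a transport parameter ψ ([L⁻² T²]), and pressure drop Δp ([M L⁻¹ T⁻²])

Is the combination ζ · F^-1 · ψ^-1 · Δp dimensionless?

yes

Sum the exponent of each base dimension across the product:
  M: [ζ]_M − [F]_M − [ψ]_M + [Δp]_M = (0) − (1) − (0) + (1) = 0
  L: [ζ]_L − [F]_L − [ψ]_L + [Δp]_L = (0) − (1) − (-2) + (-1) = 0
  T: [ζ]_T − [F]_T − [ψ]_T + [Δp]_T = (2) − (-2) − (2) + (-2) = 0
All base exponents vanish — dimensionless.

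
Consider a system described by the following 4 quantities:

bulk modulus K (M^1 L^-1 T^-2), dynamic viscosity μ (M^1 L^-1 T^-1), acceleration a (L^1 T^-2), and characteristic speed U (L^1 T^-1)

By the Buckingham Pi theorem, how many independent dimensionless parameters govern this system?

There are 4 variables and 3 base dimensions (M, L, T).
The dimension matrix has rank 3.
Independent dimensionless groups: 4 − 3 = 1.

1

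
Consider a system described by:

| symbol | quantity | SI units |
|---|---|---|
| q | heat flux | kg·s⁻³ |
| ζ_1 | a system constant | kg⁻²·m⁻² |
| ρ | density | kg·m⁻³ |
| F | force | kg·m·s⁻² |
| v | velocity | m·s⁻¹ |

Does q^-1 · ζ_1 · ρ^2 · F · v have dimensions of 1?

Sum the exponent of each base dimension across the product:
  M: −[q]_M + [ζ_1]_M + 2·[ρ]_M + [F]_M + [v]_M = −(1) + (-2) + 2·(1) + (1) + (0) = 0
  L: −[q]_L + [ζ_1]_L + 2·[ρ]_L + [F]_L + [v]_L = −(0) + (-2) + 2·(-3) + (1) + (1) = -6
  T: −[q]_T + [ζ_1]_T + 2·[ρ]_T + [F]_T + [v]_T = −(-3) + (0) + 2·(0) + (-2) + (-1) = 0
Net dimensions [L⁻⁶] ≠ [1] — not dimensionless.

no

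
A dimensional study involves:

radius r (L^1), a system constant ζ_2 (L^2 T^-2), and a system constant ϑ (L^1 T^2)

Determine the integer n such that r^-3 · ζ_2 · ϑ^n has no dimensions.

Balance the L exponent: (1)·n from ϑ, plus −3·(1) + (2) = -1 from the rest, must sum to zero.
n − 1 = 0, so n = 1.

1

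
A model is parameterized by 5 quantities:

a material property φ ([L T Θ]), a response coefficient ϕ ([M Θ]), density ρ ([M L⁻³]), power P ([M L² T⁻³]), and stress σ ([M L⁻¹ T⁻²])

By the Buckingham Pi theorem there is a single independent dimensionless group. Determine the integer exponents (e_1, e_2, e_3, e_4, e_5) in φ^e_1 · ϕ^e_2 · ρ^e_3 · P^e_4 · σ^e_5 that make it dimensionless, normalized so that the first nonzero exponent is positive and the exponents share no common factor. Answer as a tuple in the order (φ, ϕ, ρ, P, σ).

M: e_1·(0) + e_2·(1) + e_3·(1) + e_4·(1) + e_5·(1) = 0
L: e_1·(1) + e_2·(0) + e_3·(-3) + e_4·(2) + e_5·(-1) = 0
T: e_1·(1) + e_2·(0) + e_3·(0) + e_4·(-3) + e_5·(-2) = 0
Θ: e_1·(1) + e_2·(1) + e_3·(0) + e_4·(0) + e_5·(0) = 0
Solving this homogeneous linear system for the smallest-integer solution (first nonzero entry positive) gives (4, -4, 3, 2, -1).

(4, -4, 3, 2, -1)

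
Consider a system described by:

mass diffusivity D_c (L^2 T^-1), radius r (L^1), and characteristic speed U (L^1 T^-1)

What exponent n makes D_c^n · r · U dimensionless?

-1

Balance the L exponent: (2)·n from D_c, plus (1) + (1) = 2 from the rest, must sum to zero.
2n + 2 = 0, so n = -1.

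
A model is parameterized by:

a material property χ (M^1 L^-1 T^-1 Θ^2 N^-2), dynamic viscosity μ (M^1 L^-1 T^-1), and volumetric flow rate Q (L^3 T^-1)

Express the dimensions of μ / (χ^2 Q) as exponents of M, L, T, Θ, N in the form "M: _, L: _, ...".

M: -1, L: -2, T: 2, Θ: -4, N: 4

Collect each base-dimension exponent across the product:
  M: −2·(1) + (1) − (0) = -1
  L: −2·(-1) + (-1) − (3) = -2
  T: −2·(-1) + (-1) − (-1) = 2
  Θ: −2·(2) + (0) − (0) = -4
  N: −2·(-2) + (0) − (0) = 4
So the dimensions are [M⁻¹ L⁻² T² Θ⁻⁴ N⁴].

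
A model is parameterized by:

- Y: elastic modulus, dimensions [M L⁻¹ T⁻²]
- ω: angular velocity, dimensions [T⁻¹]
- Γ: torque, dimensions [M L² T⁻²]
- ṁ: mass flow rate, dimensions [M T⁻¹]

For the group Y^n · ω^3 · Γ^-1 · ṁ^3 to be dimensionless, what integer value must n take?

-2

Balance the M exponent: (1)·n from Y, plus 3·(0) − (1) + 3·(1) = 2 from the rest, must sum to zero.
n + 2 = 0, so n = -2.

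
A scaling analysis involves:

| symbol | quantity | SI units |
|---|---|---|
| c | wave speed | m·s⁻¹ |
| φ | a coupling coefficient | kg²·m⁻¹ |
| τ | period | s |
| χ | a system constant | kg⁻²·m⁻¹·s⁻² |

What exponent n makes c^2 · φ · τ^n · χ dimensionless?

4

Balance the T exponent: (1)·n from τ, plus 2·(-1) + (0) + (-2) = -4 from the rest, must sum to zero.
n − 4 = 0, so n = 4.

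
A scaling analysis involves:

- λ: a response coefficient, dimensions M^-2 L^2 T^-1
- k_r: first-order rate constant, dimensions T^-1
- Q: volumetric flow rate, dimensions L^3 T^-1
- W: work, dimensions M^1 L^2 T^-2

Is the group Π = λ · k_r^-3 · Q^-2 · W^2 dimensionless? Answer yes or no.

Sum the exponent of each base dimension across the product:
  M: [λ]_M − 3·[k_r]_M − 2·[Q]_M + 2·[W]_M = (-2) − 3·(0) − 2·(0) + 2·(1) = 0
  L: [λ]_L − 3·[k_r]_L − 2·[Q]_L + 2·[W]_L = (2) − 3·(0) − 2·(3) + 2·(2) = 0
  T: [λ]_T − 3·[k_r]_T − 2·[Q]_T + 2·[W]_T = (-1) − 3·(-1) − 2·(-1) + 2·(-2) = 0
All base exponents vanish — dimensionless.

yes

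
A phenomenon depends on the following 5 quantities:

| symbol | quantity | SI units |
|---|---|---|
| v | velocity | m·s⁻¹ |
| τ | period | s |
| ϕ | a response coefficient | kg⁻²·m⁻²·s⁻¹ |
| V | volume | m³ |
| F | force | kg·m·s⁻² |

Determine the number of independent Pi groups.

2

There are 5 variables and 3 base dimensions (M, L, T).
The dimension matrix has rank 3.
Independent dimensionless groups: 5 − 3 = 2.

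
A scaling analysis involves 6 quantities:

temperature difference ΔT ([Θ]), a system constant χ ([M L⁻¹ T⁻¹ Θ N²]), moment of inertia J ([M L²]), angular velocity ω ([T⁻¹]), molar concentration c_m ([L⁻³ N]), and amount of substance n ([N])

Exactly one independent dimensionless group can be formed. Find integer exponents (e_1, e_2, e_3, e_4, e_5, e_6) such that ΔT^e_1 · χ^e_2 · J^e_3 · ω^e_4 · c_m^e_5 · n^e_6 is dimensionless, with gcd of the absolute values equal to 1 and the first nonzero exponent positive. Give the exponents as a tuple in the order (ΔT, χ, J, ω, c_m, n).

M: e_1·(0) + e_2·(1) + e_3·(1) + e_4·(0) + e_5·(0) + e_6·(0) = 0
L: e_1·(0) + e_2·(-1) + e_3·(2) + e_4·(0) + e_5·(-3) + e_6·(0) = 0
T: e_1·(0) + e_2·(-1) + e_3·(0) + e_4·(-1) + e_5·(0) + e_6·(0) = 0
Θ: e_1·(1) + e_2·(1) + e_3·(0) + e_4·(0) + e_5·(0) + e_6·(0) = 0
N: e_1·(0) + e_2·(2) + e_3·(0) + e_4·(0) + e_5·(1) + e_6·(1) = 0
Solving this homogeneous linear system for the smallest-integer solution (first nonzero entry positive) gives (1, -1, 1, 1, 1, 1).

(1, -1, 1, 1, 1, 1)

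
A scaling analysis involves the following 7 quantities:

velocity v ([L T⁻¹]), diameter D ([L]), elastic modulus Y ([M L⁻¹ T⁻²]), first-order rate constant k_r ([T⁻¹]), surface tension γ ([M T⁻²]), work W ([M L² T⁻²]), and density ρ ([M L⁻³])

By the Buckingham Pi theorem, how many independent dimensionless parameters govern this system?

4

There are 7 variables and 3 base dimensions (M, L, T).
The dimension matrix has rank 3.
Independent dimensionless groups: 7 − 3 = 4.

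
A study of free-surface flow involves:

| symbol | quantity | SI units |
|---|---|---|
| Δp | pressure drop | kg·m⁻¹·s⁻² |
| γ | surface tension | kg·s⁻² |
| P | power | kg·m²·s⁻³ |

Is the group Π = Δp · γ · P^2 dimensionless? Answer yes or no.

Sum the exponent of each base dimension across the product:
  M: [Δp]_M + [γ]_M + 2·[P]_M = (1) + (1) + 2·(1) = 4
  L: [Δp]_L + [γ]_L + 2·[P]_L = (-1) + (0) + 2·(2) = 3
  T: [Δp]_T + [γ]_T + 2·[P]_T = (-2) + (-2) + 2·(-3) = -10
Net dimensions [M⁴ L³ T⁻¹⁰] ≠ [1] — not dimensionless.

no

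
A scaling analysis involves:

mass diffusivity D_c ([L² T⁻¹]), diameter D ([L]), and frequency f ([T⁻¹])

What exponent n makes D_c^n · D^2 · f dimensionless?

Balance the L exponent: (2)·n from D_c, plus 2·(1) + (0) = 2 from the rest, must sum to zero.
2n + 2 = 0, so n = -1.

-1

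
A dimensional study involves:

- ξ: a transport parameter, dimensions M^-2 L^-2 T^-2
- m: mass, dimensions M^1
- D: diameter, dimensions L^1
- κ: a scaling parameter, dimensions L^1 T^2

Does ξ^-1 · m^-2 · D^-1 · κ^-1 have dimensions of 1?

yes

Sum the exponent of each base dimension across the product:
  M: −[ξ]_M − 2·[m]_M − [D]_M − [κ]_M = −(-2) − 2·(1) − (0) − (0) = 0
  L: −[ξ]_L − 2·[m]_L − [D]_L − [κ]_L = −(-2) − 2·(0) − (1) − (1) = 0
  T: −[ξ]_T − 2·[m]_T − [D]_T − [κ]_T = −(-2) − 2·(0) − (0) − (2) = 0
All base exponents vanish — dimensionless.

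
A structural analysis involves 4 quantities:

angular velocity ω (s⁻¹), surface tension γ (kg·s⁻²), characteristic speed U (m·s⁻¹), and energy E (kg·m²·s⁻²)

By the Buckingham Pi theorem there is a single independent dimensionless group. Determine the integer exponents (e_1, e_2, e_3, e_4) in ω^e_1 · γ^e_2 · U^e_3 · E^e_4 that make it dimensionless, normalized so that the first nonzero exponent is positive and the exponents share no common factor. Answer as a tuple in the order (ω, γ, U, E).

M: e_1·(0) + e_2·(1) + e_3·(0) + e_4·(1) = 0
L: e_1·(0) + e_2·(0) + e_3·(1) + e_4·(2) = 0
T: e_1·(-1) + e_2·(-2) + e_3·(-1) + e_4·(-2) = 0
Solving this homogeneous linear system for the smallest-integer solution (first nonzero entry positive) gives (2, -1, -2, 1).

(2, -1, -2, 1)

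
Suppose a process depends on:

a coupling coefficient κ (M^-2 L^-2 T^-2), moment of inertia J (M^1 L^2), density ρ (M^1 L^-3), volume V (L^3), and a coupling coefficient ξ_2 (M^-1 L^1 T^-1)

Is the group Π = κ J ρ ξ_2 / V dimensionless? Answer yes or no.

no

Sum the exponent of each base dimension across the product:
  M: [κ]_M + [J]_M + [ρ]_M − [V]_M + [ξ_2]_M = (-2) + (1) + (1) − (0) + (-1) = -1
  L: [κ]_L + [J]_L + [ρ]_L − [V]_L + [ξ_2]_L = (-2) + (2) + (-3) − (3) + (1) = -5
  T: [κ]_T + [J]_T + [ρ]_T − [V]_T + [ξ_2]_T = (-2) + (0) + (0) − (0) + (-1) = -3
Net dimensions [M⁻¹ L⁻⁵ T⁻³] ≠ [1] — not dimensionless.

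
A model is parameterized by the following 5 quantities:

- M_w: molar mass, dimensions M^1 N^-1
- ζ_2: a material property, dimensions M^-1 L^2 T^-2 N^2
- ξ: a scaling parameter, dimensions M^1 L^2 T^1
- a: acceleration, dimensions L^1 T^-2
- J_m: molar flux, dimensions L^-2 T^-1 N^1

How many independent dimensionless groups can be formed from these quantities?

1

There are 5 variables and 4 base dimensions (M, L, T, N).
The dimension matrix has rank 4.
Independent dimensionless groups: 5 − 4 = 1.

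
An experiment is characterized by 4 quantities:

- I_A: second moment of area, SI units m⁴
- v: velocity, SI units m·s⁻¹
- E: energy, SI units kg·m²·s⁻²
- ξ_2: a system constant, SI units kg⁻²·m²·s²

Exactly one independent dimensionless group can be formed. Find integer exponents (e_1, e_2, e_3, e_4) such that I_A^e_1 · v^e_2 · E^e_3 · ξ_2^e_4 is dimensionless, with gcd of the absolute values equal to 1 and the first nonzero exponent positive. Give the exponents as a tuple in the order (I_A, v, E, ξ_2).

(1, 2, -2, -1)

M: e_1·(0) + e_2·(0) + e_3·(1) + e_4·(-2) = 0
L: e_1·(4) + e_2·(1) + e_3·(2) + e_4·(2) = 0
T: e_1·(0) + e_2·(-1) + e_3·(-2) + e_4·(2) = 0
Solving this homogeneous linear system for the smallest-integer solution (first nonzero entry positive) gives (1, 2, -2, -1).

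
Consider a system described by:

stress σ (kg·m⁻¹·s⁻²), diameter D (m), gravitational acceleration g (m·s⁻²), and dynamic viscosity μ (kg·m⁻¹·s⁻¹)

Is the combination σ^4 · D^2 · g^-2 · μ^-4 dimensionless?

Sum the exponent of each base dimension across the product:
  M: 4·[σ]_M + 2·[D]_M − 2·[g]_M − 4·[μ]_M = 4·(1) + 2·(0) − 2·(0) − 4·(1) = 0
  L: 4·[σ]_L + 2·[D]_L − 2·[g]_L − 4·[μ]_L = 4·(-1) + 2·(1) − 2·(1) − 4·(-1) = 0
  T: 4·[σ]_T + 2·[D]_T − 2·[g]_T − 4·[μ]_T = 4·(-2) + 2·(0) − 2·(-2) − 4·(-1) = 0
All base exponents vanish — dimensionless.

yes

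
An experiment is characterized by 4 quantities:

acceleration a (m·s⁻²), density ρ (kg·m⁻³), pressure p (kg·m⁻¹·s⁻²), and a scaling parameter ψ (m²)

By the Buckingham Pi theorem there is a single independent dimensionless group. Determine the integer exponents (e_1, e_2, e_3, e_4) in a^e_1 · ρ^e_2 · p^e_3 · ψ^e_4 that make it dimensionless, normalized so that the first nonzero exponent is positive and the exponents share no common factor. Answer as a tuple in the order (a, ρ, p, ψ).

M: e_1·(0) + e_2·(1) + e_3·(1) + e_4·(0) = 0
L: e_1·(1) + e_2·(-3) + e_3·(-1) + e_4·(2) = 0
T: e_1·(-2) + e_2·(0) + e_3·(-2) + e_4·(0) = 0
Solving this homogeneous linear system for the smallest-integer solution (first nonzero entry positive) gives (2, 2, -2, 1).

(2, 2, -2, 1)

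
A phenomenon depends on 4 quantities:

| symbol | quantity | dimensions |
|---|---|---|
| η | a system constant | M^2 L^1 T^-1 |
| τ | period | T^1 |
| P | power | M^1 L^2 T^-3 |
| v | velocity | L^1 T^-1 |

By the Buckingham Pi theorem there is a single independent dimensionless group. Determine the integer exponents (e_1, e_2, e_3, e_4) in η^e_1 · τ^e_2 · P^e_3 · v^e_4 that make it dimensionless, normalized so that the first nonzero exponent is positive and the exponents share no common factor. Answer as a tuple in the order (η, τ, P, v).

(1, -2, -2, 3)

M: e_1·(2) + e_2·(0) + e_3·(1) + e_4·(0) = 0
L: e_1·(1) + e_2·(0) + e_3·(2) + e_4·(1) = 0
T: e_1·(-1) + e_2·(1) + e_3·(-3) + e_4·(-1) = 0
Solving this homogeneous linear system for the smallest-integer solution (first nonzero entry positive) gives (1, -2, -2, 3).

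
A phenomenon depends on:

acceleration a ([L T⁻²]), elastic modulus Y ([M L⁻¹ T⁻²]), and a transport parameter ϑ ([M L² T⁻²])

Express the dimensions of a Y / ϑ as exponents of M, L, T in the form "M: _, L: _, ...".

M: 0, L: -2, T: -2

Collect each base-dimension exponent across the product:
  M: (0) + (1) − (1) = 0
  L: (1) + (-1) − (2) = -2
  T: (-2) + (-2) − (-2) = -2
So the dimensions are [L⁻² T⁻²].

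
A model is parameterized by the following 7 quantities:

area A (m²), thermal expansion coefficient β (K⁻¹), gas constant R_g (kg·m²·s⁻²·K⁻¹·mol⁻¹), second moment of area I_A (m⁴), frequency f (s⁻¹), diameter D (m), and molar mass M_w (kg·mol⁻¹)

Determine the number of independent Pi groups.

3

There are 7 variables and 5 base dimensions (M, L, T, Θ, N).
The dimension matrix has rank 4 (less than 5: the dimension vectors are linearly dependent).
Independent dimensionless groups: 7 − 4 = 3.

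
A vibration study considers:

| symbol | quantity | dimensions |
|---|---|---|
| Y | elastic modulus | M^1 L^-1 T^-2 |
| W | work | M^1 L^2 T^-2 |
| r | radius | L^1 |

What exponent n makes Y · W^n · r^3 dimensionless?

-1

Balance the M exponent: (1)·n from W, plus (1) + 3·(0) = 1 from the rest, must sum to zero.
n + 1 = 0, so n = -1.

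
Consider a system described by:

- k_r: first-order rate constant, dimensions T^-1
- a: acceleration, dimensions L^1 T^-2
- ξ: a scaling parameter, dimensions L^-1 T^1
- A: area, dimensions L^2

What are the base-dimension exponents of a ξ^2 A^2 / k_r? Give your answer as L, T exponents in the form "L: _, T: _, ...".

Collect each base-dimension exponent across the product:
  L: −(0) + (1) + 2·(-1) + 2·(2) = 3
  T: −(-1) + (-2) + 2·(1) + 2·(0) = 1
So the dimensions are [L³ T].

L: 3, T: 1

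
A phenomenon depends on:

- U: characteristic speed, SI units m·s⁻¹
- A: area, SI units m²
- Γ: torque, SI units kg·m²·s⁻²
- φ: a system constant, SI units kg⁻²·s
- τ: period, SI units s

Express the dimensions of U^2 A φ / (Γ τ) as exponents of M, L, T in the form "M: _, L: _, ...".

Collect each base-dimension exponent across the product:
  M: 2·(0) + (0) − (1) + (-2) − (0) = -3
  L: 2·(1) + (2) − (2) + (0) − (0) = 2
  T: 2·(-1) + (0) − (-2) + (1) − (1) = 0
So the dimensions are [M⁻³ L²].

M: -3, L: 2, T: 0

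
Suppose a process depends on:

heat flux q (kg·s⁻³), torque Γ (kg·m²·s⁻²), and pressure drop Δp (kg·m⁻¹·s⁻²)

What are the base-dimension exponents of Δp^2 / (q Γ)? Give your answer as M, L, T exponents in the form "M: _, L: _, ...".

M: 0, L: -4, T: 1

Collect each base-dimension exponent across the product:
  M: −(1) − (1) + 2·(1) = 0
  L: −(0) − (2) + 2·(-1) = -4
  T: −(-3) − (-2) + 2·(-2) = 1
So the dimensions are [L⁻⁴ T].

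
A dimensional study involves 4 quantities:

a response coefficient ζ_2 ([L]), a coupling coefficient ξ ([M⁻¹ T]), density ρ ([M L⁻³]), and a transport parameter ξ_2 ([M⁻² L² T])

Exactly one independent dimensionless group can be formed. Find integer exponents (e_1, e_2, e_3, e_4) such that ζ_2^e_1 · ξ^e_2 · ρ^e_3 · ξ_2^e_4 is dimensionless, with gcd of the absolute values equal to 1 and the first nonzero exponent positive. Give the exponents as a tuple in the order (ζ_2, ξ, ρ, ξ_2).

M: e_1·(0) + e_2·(-1) + e_3·(1) + e_4·(-2) = 0
L: e_1·(1) + e_2·(0) + e_3·(-3) + e_4·(2) = 0
T: e_1·(0) + e_2·(1) + e_3·(0) + e_4·(1) = 0
Solving this homogeneous linear system for the smallest-integer solution (first nonzero entry positive) gives (1, -1, 1, 1).

(1, -1, 1, 1)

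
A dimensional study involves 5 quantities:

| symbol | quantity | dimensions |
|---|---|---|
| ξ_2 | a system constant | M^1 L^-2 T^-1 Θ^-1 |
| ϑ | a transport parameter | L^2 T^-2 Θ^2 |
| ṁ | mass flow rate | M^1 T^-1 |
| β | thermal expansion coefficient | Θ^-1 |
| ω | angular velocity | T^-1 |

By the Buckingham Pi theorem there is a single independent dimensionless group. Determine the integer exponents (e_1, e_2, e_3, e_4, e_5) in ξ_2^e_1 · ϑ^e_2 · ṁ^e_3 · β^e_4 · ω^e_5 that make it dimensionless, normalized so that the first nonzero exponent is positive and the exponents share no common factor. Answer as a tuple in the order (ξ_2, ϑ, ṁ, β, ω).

M: e_1·(1) + e_2·(0) + e_3·(1) + e_4·(0) + e_5·(0) = 0
L: e_1·(-2) + e_2·(2) + e_3·(0) + e_4·(0) + e_5·(0) = 0
T: e_1·(-1) + e_2·(-2) + e_3·(-1) + e_4·(0) + e_5·(-1) = 0
Θ: e_1·(-1) + e_2·(2) + e_3·(0) + e_4·(-1) + e_5·(0) = 0
Solving this homogeneous linear system for the smallest-integer solution (first nonzero entry positive) gives (1, 1, -1, 1, -2).

(1, 1, -1, 1, -2)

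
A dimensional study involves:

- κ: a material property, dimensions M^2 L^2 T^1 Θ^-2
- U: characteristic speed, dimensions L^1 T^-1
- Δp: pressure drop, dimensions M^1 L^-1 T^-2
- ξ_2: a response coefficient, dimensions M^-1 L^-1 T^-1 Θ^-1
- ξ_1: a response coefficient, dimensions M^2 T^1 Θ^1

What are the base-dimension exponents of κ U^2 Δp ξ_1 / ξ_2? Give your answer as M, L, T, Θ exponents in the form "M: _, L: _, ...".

M: 6, L: 4, T: -1, Θ: 0

Collect each base-dimension exponent across the product:
  M: (2) + 2·(0) + (1) − (-1) + (2) = 6
  L: (2) + 2·(1) + (-1) − (-1) + (0) = 4
  T: (1) + 2·(-1) + (-2) − (-1) + (1) = -1
  Θ: (-2) + 2·(0) + (0) − (-1) + (1) = 0
So the dimensions are [M⁶ L⁴ T⁻¹].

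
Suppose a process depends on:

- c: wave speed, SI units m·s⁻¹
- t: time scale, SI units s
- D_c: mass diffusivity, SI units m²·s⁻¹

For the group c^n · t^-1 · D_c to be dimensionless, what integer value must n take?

Balance the L exponent: (1)·n from c, plus −(0) + (2) = 2 from the rest, must sum to zero.
n + 2 = 0, so n = -2.

-2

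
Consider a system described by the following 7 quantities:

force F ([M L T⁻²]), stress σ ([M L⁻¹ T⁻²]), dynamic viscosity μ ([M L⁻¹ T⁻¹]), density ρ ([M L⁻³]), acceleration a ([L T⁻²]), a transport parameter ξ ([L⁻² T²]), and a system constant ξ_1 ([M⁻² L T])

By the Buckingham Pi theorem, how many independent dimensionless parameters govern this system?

4

There are 7 variables and 3 base dimensions (M, L, T).
The dimension matrix has rank 3.
Independent dimensionless groups: 7 − 3 = 4.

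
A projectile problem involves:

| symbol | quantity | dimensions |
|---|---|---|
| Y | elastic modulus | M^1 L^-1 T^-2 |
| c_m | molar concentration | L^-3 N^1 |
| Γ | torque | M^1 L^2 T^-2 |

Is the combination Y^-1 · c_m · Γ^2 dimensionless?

no

Sum the exponent of each base dimension across the product:
  M: −[Y]_M + [c_m]_M + 2·[Γ]_M = −(1) + (0) + 2·(1) = 1
  L: −[Y]_L + [c_m]_L + 2·[Γ]_L = −(-1) + (-3) + 2·(2) = 2
  T: −[Y]_T + [c_m]_T + 2·[Γ]_T = −(-2) + (0) + 2·(-2) = -2
  N: −[Y]_N + [c_m]_N + 2·[Γ]_N = −(0) + (1) + 2·(0) = 1
Net dimensions [M L² T⁻² N] ≠ [1] — not dimensionless.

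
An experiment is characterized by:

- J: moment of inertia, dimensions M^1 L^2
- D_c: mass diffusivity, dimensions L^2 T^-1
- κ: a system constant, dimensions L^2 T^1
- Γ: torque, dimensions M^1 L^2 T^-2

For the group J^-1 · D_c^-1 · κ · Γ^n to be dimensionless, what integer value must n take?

1

Balance the M exponent: (1)·n from Γ, plus −(1) − (0) + (0) = -1 from the rest, must sum to zero.
n − 1 = 0, so n = 1.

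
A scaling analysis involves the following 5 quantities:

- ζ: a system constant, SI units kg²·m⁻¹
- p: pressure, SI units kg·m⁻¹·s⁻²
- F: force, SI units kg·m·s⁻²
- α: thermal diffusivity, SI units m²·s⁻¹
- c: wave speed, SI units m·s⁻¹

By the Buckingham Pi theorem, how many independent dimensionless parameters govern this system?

There are 5 variables and 3 base dimensions (M, L, T).
The dimension matrix has rank 3.
Independent dimensionless groups: 5 − 3 = 2.

2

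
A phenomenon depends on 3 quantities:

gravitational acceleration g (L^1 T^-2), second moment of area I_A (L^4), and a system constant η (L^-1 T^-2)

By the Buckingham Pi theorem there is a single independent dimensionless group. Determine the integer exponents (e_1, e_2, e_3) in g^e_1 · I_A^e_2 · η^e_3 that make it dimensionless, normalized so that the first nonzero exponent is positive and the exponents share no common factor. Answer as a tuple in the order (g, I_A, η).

L: e_1·(1) + e_2·(4) + e_3·(-1) = 0
T: e_1·(-2) + e_2·(0) + e_3·(-2) = 0
Solving this homogeneous linear system for the smallest-integer solution (first nonzero entry positive) gives (2, -1, -2).

(2, -1, -2)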